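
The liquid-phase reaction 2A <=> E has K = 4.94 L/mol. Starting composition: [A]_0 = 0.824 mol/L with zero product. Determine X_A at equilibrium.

Let X = conversion of A; extent ξ = 0.824X/2 mol/L.
Concentrations: [A] = 0.824 − 0.824X; [E] = 0.412X.
K = [E] / ([A]^2).
Equating to 4.94 L/mol: the physical root is X = 0.706.

X = 0.706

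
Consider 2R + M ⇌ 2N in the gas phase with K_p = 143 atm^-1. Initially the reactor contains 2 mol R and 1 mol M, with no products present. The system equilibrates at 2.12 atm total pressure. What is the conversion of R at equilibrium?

X = 0.830

Take 2 mol R as basis and let X be its fractional conversion, so ξ = X.
Species balance: n_R = 2 − 2X; n_M = 1 − X; n_N = 2X.
n_T = Σnᵢ = 3 − X.
Mole fractions y_i = n_i/n_T; K_p = p_N^2 / (p_R^2 p_M) with p_i = y_i·P.
Equating to 143 atm^-1 and solving on 0 < X < 1: X = 0.830.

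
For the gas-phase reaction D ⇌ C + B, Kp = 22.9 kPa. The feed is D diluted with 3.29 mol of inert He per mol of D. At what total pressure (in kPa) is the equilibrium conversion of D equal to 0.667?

P = 85 kPa

Basis: 1 mol D initially; let X = conversion of D. Extent ξ = X.
At extent ξ: n_D = 1 − X; n_C = X; n_B = X; n_I = 3.29 (inert).
Total moles n_T = 4.29 + X.
Kp = p_C p_B / (p_D) with p_i = (n_i/n_T)·P.
At X = 0.667: the mole-fraction product g(X) = Π y_i^ν_i = 0.2695. Since Kp = g(X)·P^{1}, P = (Kp/g)^(1/1) = (22.9/0.2695)^(1/1) = 85 kPa.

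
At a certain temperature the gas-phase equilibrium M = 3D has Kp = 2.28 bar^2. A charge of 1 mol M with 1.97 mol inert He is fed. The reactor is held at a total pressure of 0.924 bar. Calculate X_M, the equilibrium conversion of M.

Take 1 mol M as basis and let X be its fractional conversion, so ξ = X.
Mole table: n_M = 1 − X; n_D = 3X; n_I = 1.97 (inert).
Total moles n_T = 2.97 + 2X.
y_i = n_i/n_T, p_i = y_i·P. Kp = p_D^3 / (p_M).
Substituting and setting equal to 2.28 bar^2 gives a polynomial in X; the root in (0,1) is X = 0.772.

X = 0.772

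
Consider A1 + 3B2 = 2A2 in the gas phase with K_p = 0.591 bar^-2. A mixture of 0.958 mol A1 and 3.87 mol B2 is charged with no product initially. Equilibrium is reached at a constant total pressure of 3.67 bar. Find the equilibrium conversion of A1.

X = 0.658

Take 0.958 mol A1 as basis and let X be its fractional conversion, so ξ = 0.958X.
Species balance: n_A1 = 0.958 − 0.958X; n_B2 = 3.87 − 2.87X; n_A2 = 1.92X.
Summing: n_T = 4.83 − 1.92X.
y_i = n_i/n_T, p_i = y_i·P. K_p = p_A2^2 / (p_A1 p_B2^3).
Substituting and setting equal to 0.591 bar^-2 gives a polynomial in X; the root in (0,1) is X = 0.658.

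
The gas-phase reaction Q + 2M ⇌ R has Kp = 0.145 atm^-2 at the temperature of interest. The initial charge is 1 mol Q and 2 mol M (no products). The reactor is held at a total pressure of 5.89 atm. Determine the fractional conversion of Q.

Basis: 1 mol Q initially; let X = conversion of Q. Extent ξ = X.
Species balance: n_Q = 1 − X; n_M = 2 − 2X; n_R = X.
n_T = Σnᵢ = 3 − 2X.
With p_i = (n_i/n_T)P, Kp = p_R / (p_Q p_M^2).
Equating to 0.145 atm^-2 and solving on 0 < X < 1: X = 0.537.

X = 0.537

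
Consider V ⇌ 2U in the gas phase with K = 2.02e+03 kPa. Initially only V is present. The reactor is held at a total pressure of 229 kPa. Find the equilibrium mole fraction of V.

y_V = 0.093

Basis: 1 mol V initially; let X = conversion of V. Extent ξ = X.
Species balance: n_V = 1 − X; n_U = 2X.
Summing: n_T = 1 + X.
With p_i = (n_i/n_T)P, K = p_U^2 / (p_V).
Setting this equal to 2.02e+03 kPa and taking the physical root (0 < X < 1) gives X = 0.829.
Then n_V = 0.171, n_T = 1.83, so y_V = 0.093.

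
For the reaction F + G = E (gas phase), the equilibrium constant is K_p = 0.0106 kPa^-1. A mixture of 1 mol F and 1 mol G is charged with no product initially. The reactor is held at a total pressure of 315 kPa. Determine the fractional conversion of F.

Basis: 1 mol F initially; let X = conversion of F. Extent ξ = X.
Moles: n_F = 1 − X; n_G = 1 − X; n_E = X.
n_T = Σnᵢ = 2 − X.
y_i = n_i/n_T, p_i = y_i·P. K_p = p_E / (p_F p_G).
Equating to 0.0106 kPa^-1 and solving on 0 < X < 1: X = 0.520.

X = 0.520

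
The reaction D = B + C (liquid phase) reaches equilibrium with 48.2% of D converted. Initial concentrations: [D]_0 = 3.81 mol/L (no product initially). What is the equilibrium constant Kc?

Kc = 1.71 mol/L

Let X = conversion of D.
Concentrations: [D] = 3.81 − 3.81X; [B] = 3.81X; [C] = 3.81X.
At X = 0.482: [D] = 1.97, [B] = 1.84, [C] = 1.84.
Kc = [B] [C] / ([D]) = 1.71 mol/L.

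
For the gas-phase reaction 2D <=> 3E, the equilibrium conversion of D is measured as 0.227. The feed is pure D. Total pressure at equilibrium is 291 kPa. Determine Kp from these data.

Kp = 17.3 kPa

Let X = conversion of D (basis 1 mol D); extent of reaction ξ = 0.5X.
Species balance: n_D = 1 − X; n_E = 1.5X.
Total moles n_T = 1 + 0.5X.
At X = 0.227: n_D = 0.773, n_E = 0.341, n_T = 1.11.
p_i = (n_i/n_T)·P. Kp = p_E^3 / (p_D^2) = 17.3 kPa.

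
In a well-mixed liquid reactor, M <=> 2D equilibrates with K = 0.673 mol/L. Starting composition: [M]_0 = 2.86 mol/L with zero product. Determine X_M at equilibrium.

X = 0.215

Let X = conversion of M; extent ξ = 2.86·X mol/L.
Concentrations: [M] = 2.86 − 2.86X; [D] = 5.72X.
K = [D]^2 / ([M]).
Solving K = 0.673 for X ∈ (0,1): X = 0.215.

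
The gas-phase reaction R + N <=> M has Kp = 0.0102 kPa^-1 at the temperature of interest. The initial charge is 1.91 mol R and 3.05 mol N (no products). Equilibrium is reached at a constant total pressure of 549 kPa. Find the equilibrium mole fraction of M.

y_M = 0.386

Take 1.91 mol R as basis and let X be its fractional conversion, so ξ = 1.91X.
Species balance: n_R = 1.91 − 1.91X; n_N = 3.05 − 1.91X; n_M = 1.91X.
Summing: n_T = 4.96 − 1.91X.
y_i = n_i/n_T, p_i = y_i·P. Kp = p_M / (p_R p_N).
Equating to 0.0102 kPa^-1 and solving on 0 < X < 1: X = 0.723.
Then n_M = 1.38, n_T = 3.58, so y_M = 0.386.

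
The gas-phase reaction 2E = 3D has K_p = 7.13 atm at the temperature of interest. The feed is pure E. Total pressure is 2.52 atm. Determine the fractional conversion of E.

Basis: 1 mol E initially; let X = conversion of E. Extent ξ = 0.5X.
At extent ξ: n_E = 1 − X; n_D = 1.5X.
n_T = Σnᵢ = 1 + 0.5X.
y_i = n_i/n_T, p_i = y_i·P. K_p = p_D^3 / (p_E^2).
Substituting and setting equal to 7.13 atm gives a polynomial in X; the root in (0,1) is X = 0.578.

X = 0.578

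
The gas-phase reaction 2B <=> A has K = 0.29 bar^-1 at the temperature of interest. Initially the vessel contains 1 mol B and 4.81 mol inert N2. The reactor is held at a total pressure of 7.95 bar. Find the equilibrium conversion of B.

X = 0.348

Basis: 1 mol B initially; let X = conversion of B. Extent ξ = 0.5X.
Species balance: n_B = 1 − X; n_A = 0.5X; n_I = 4.81 (inert).
Total moles n_T = 5.81 − 0.5X.
y_i = n_i/n_T, p_i = y_i·P. K = p_A / (p_B^2).
Setting this equal to 0.29 bar^-1 and taking the physical root (0 < X < 1) gives X = 0.348.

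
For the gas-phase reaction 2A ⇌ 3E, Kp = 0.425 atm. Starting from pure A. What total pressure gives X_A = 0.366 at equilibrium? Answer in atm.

P = 1.22 atm

Basis: 1 mol A initially; let X = conversion of A. Extent ξ = 0.5X.
Mole table: n_A = 1 − X; n_E = 1.5X.
Total moles n_T = 1 + 0.5X.
Kp = p_E^3 / (p_A^2) with p_i = (n_i/n_T)·P.
At X = 0.366: the mole-fraction product g(X) = Π y_i^ν_i = 0.348. Since Kp = g(X)·P^{1}, P = (Kp/g)^(1/1) = (0.425/0.348)^(1/1) = 1.22 atm.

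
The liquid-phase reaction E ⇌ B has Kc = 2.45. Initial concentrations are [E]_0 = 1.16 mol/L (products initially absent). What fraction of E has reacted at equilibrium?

Let X = conversion of E; extent ξ = 1.16·X mol/L.
Concentrations: [E] = 1.16 − 1.16X; [B] = 1.16X.
Kc = [B] / ([E]).
Solving Kc = 2.45 for X ∈ (0,1): X = 0.710.

X = 0.710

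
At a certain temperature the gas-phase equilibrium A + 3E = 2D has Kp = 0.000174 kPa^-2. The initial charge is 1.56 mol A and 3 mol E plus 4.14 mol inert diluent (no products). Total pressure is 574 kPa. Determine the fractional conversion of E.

X = 0.614

Take 3 mol E as basis and let X be its fractional conversion, so ξ = X.
At extent ξ: n_A = 1.56 − X; n_E = 3 − 3X; n_D = 2X; n_I = 4.14 (inert).
Total moles n_T = 8.7 − 2X.
Mole fractions y_i = n_i/n_T; Kp = p_D^2 / (p_A p_E^3) with p_i = y_i·P.
This yields a degree-4 equation in X; solving on (0,1), X = 0.614.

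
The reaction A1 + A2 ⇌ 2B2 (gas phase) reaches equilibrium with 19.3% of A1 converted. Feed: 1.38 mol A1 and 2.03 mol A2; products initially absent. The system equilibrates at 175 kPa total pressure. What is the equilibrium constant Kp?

Kp = 0.144

Let X = conversion of A1 (basis 1.38 mol A1); extent of reaction ξ = 1.38X.
At extent ξ: n_A1 = 1.38 − 1.38X; n_A2 = 2.03 − 1.38X; n_B2 = 2.76X.
n_T stays at 3.41 (no change in mole number).
At X = 0.193: n_A1 = 1.11, n_A2 = 1.76, n_B2 = 0.533, n_T = 3.41.
p_i = (n_i/n_T)·P. Kp = p_B2^2 / (p_A1 p_A2) = 0.144.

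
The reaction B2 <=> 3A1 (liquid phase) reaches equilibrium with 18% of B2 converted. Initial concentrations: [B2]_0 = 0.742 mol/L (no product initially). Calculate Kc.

Kc = 0.106 (mol/L)^2

Let X = conversion of B2.
Concentrations: [B2] = 0.742 − 0.742X; [A1] = 2.23X.
At X = 0.18: [B2] = 0.608, [A1] = 0.401.
Kc = [A1]^3 / ([B2]) = 0.106 (mol/L)^2.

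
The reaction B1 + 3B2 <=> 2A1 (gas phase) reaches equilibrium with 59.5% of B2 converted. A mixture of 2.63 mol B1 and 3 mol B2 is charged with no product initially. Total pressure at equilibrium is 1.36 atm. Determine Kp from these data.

Basis: 3 mol B2 initially; let X = conversion of B2. Extent ξ = X.
Species balance: n_B1 = 2.63 − X; n_B2 = 3 − 3X; n_A1 = 2X.
Total moles n_T = 5.63 − 2X.
At X = 0.595: n_B1 = 2.04, n_B2 = 1.22, n_A1 = 1.19, n_T = 4.44.
p_i = (n_i/n_T)·P. Kp = p_A1^2 / (p_B1 p_B2^3) = 4.14 atm^-2.

Kp = 4.14 atm^-2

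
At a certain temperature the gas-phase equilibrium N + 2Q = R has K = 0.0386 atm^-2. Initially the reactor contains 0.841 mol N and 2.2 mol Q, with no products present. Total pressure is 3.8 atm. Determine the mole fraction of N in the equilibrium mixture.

Take 0.841 mol N as basis and let X be its fractional conversion, so ξ = 0.841X.
At extent ξ: n_N = 0.841 − 0.841X; n_Q = 2.2 − 1.68X; n_R = 0.841X.
Summing: n_T = 3.04 − 1.68X.
Mole fractions y_i = n_i/n_T; K = p_R / (p_N p_Q^2) with p_i = y_i·P.
Substituting and setting equal to 0.0386 atm^-2 gives a polynomial in X; the root in (0,1) is X = 0.208.
Then n_N = 0.666, n_T = 2.69, so y_N = 0.247.

y_N = 0.247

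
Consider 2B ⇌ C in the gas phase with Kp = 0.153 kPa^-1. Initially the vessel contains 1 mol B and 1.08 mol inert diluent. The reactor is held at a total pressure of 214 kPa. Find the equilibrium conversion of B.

Let X = conversion of B (basis 1 mol B); extent of reaction ξ = 0.5X.
Moles: n_B = 1 − X; n_C = 0.5X; n_I = 1.08 (inert).
n_T = Σnᵢ = 2.08 − 0.5X.
y_i = n_i/n_T, p_i = y_i·P. Kp = p_C / (p_B^2).
Equating to 0.153 kPa^-1 and solving on 0 < X < 1: X = 0.853.

X = 0.853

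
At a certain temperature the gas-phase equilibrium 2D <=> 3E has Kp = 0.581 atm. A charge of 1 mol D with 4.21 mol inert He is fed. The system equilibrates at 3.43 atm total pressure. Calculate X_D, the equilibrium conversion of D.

X = 0.440

Basis: 1 mol D initially; let X = conversion of D. Extent ξ = 0.5X.
At extent ξ: n_D = 1 − X; n_E = 1.5X; n_I = 4.21 (inert).
n_T = Σnᵢ = 5.21 + 0.5X.
Mole fractions y_i = n_i/n_T; Kp = p_E^3 / (p_D^2) with p_i = y_i·P.
Setting this equal to 0.581 atm and taking the physical root (0 < X < 1) gives X = 0.440.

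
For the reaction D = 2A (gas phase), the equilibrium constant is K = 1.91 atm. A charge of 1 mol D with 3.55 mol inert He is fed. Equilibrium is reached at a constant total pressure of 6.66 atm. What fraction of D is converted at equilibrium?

Let X = conversion of D (basis 1 mol D); extent of reaction ξ = X.
Moles: n_D = 1 − X; n_A = 2X; n_I = 3.55 (inert).
Total moles n_T = 4.55 + X.
y_i = n_i/n_T, p_i = y_i·P. K = p_A^2 / (p_D).
Substituting and setting equal to 1.91 atm gives a polynomial in X; the root in (0,1) is X = 0.446.

X = 0.446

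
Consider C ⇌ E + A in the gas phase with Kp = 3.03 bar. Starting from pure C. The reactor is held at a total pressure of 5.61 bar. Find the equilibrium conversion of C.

X = 0.592

Let X = conversion of C (basis 1 mol C); extent of reaction ξ = X.
Moles: n_C = 1 − X; n_E = X; n_A = X.
Total moles n_T = 1 + X.
Mole fractions y_i = n_i/n_T; Kp = p_E p_A / (p_C) with p_i = y_i·P.
This yields a degree-2 equation in X; solving on (0,1), X = 0.592.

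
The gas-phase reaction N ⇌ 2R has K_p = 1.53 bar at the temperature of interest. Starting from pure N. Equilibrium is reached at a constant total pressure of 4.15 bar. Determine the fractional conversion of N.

Let X = conversion of N (basis 1 mol N); extent of reaction ξ = X.
Moles: n_N = 1 − X; n_R = 2X.
Total moles n_T = 1 + X.
Mole fractions y_i = n_i/n_T; K_p = p_R^2 / (p_N) with p_i = y_i·P.
This yields a degree-2 equation in X; solving on (0,1), X = 0.291.

X = 0.291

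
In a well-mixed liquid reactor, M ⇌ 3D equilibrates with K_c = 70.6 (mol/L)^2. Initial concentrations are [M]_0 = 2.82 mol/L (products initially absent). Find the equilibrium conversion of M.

X = 0.535

Let X = conversion of M; extent ξ = 2.82·X mol/L.
Concentrations: [M] = 2.82 − 2.82X; [D] = 8.46X.
K_c = [D]^3 / ([M]).
This equals 70.6 at X = 0.535 (the root in 0 < X < 1).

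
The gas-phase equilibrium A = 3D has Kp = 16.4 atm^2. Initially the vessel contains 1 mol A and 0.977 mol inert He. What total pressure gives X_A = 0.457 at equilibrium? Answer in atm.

Take 1 mol A as basis and let X be its fractional conversion, so ξ = X.
Mole table: n_A = 1 − X; n_D = 3X; n_I = 0.977 (inert).
Total moles n_T = 1.98 + 2X.
Kp = p_D^3 / (p_A) with p_i = (n_i/n_T)·P.
At X = 0.457: the mole-fraction product g(X) = Π y_i^ν_i = 0.5678. Since Kp = g(X)·P^{2}, P = (Kp/g)^(1/2) = (16.4/0.5678)^(1/2) = 5.37 atm.

P = 5.37 atm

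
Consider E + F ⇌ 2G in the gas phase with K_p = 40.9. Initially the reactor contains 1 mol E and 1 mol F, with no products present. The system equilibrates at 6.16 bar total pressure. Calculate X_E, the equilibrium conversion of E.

X = 0.762

Let X = conversion of E (basis 1 mol E); extent of reaction ξ = X.
Mole table: n_E = 1 − X; n_F = 1 − X; n_G = 2X.
n_T stays at 2 (no change in mole number).
y_i = n_i/n_T, p_i = y_i·P. K_p = p_G^2 / (p_E p_F).
Equating to 40.9 and solving on 0 < X < 1: X = 0.762.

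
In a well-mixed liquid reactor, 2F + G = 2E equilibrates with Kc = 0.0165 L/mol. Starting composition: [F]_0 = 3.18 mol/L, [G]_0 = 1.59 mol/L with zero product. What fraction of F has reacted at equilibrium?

Let X = conversion of F; extent ξ = 3.18X/2 mol/L.
Concentrations: [F] = 3.18 − 3.18X; [G] = 1.59 − 1.59X; [E] = 3.18X.
Kc = [E]^2 / ([F]^2 [G]).
Setting equal to 0.0165 and solving for X on (0,1) gives X = 0.131.

X = 0.131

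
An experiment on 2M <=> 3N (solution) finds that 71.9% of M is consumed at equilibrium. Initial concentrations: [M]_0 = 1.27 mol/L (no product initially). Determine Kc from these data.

Let X = conversion of M.
Concentrations: [M] = 1.27 − 1.27X; [N] = 1.91X.
At X = 0.719: [M] = 0.357, [N] = 1.37.
Kc = [N]^3 / ([M]^2) = 20.2 mol/L.

Kc = 20.2 mol/L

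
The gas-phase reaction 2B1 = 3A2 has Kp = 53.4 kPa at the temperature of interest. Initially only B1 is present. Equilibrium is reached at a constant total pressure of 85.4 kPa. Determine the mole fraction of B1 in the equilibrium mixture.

y_B1 = 0.478

Basis: 1 mol B1 initially; let X = conversion of B1. Extent ξ = 0.5X.
Species balance: n_B1 = 1 − X; n_A2 = 1.5X.
Total moles n_T = 1 + 0.5X.
With p_i = (n_i/n_T)P, Kp = p_A2^3 / (p_B1^2).
Setting this equal to 53.4 kPa and taking the physical root (0 < X < 1) gives X = 0.422.
Then n_B1 = 0.578, n_T = 1.21, so y_B1 = 0.478.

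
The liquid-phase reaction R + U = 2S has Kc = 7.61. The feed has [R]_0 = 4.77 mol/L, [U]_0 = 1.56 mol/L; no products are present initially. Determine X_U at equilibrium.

Let X = conversion of U; extent ξ = 1.56·X mol/L.
Concentrations: [R] = 4.77 − 1.56X; [U] = 1.56 − 1.56X; [S] = 3.12X.
Kc = [S]^2 / ([R] [U]).
Setting equal to 7.61 and solving for X on (0,1) gives X = 0.835.

X = 0.835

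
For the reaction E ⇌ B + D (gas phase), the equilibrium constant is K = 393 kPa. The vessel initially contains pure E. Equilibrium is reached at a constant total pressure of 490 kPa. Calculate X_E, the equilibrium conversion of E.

X = 0.667

Basis: 1 mol E initially; let X = conversion of E. Extent ξ = X.
Mole table: n_E = 1 − X; n_B = X; n_D = X.
Summing: n_T = 1 + X.
With p_i = (n_i/n_T)P, K = p_B p_D / (p_E).
Equating to 393 kPa and solving on 0 < X < 1: X = 0.667.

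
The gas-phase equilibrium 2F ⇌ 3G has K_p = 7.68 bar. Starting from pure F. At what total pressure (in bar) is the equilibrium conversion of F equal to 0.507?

Let X = conversion of F (basis 1 mol F); extent of reaction ξ = 0.5X.
Mole table: n_F = 1 − X; n_G = 1.5X.
Total moles n_T = 1 + 0.5X.
K_p = p_G^3 / (p_F^2) with p_i = (n_i/n_T)·P.
At X = 0.507: the mole-fraction product g(X) = Π y_i^ν_i = 1.444. Since K_p = g(X)·P^{1}, P = (K_p/g)^(1/1) = (7.68/1.444)^(1/1) = 5.32 bar.

P = 5.32 bar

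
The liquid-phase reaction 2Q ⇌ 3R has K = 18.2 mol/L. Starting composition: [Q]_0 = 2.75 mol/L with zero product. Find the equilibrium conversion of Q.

X = 0.637

Let X = conversion of Q; extent ξ = 2.75X/2 mol/L.
Concentrations: [Q] = 2.75 − 2.75X; [R] = 4.12X.
K = [R]^3 / ([Q]^2).
Equating to 18.2 mol/L: the physical root is X = 0.637.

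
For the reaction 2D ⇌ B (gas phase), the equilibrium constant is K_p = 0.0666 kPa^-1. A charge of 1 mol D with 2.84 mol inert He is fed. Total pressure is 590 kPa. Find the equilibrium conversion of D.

Take 1 mol D as basis and let X be its fractional conversion, so ξ = 0.5X.
Moles: n_D = 1 − X; n_B = 0.5X; n_I = 2.84 (inert).
Total moles n_T = 3.84 − 0.5X.
y_i = n_i/n_T, p_i = y_i·P. K_p = p_B / (p_D^2).
Equating to 0.0666 kPa^-1 and solving on 0 < X < 1: X = 0.812.

X = 0.812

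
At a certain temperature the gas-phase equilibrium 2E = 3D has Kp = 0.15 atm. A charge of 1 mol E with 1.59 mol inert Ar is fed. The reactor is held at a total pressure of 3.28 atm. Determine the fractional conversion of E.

X = 0.270

Take 1 mol E as basis and let X be its fractional conversion, so ξ = 0.5X.
Mole table: n_E = 1 − X; n_D = 1.5X; n_I = 1.59 (inert).
Total moles n_T = 2.59 + 0.5X.
y_i = n_i/n_T, p_i = y_i·P. Kp = p_D^3 / (p_E^2).
Equating to 0.15 atm and solving on 0 < X < 1: X = 0.270.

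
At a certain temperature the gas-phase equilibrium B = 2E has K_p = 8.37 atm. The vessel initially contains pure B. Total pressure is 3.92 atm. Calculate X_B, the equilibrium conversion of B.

X = 0.590

Basis: 1 mol B initially; let X = conversion of B. Extent ξ = X.
Mole table: n_B = 1 − X; n_E = 2X.
Summing: n_T = 1 + X.
Mole fractions y_i = n_i/n_T; K_p = p_E^2 / (p_B) with p_i = y_i·P.
Substituting and setting equal to 8.37 atm gives a polynomial in X; the root in (0,1) is X = 0.590.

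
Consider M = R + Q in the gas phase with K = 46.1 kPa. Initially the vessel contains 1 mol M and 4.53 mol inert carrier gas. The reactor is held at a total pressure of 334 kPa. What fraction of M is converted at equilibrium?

X = 0.589

Basis: 1 mol M initially; let X = conversion of M. Extent ξ = X.
At extent ξ: n_M = 1 − X; n_R = X; n_Q = X; n_I = 4.53 (inert).
Summing: n_T = 5.53 + X.
Mole fractions y_i = n_i/n_T; K = p_R p_Q / (p_M) with p_i = y_i·P.
Setting this equal to 46.1 kPa and taking the physical root (0 < X < 1) gives X = 0.589.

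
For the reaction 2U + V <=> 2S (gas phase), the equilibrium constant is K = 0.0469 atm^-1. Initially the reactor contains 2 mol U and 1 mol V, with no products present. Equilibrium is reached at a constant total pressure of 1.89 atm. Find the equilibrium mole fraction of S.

y_S = 0.098

Take 2 mol U as basis and let X be its fractional conversion, so ξ = X.
Moles: n_U = 2 − 2X; n_V = 1 − X; n_S = 2X.
Total moles n_T = 3 − X.
Mole fractions y_i = n_i/n_T; K = p_S^2 / (p_U^2 p_V) with p_i = y_i·P.
Equating to 0.0469 atm^-1 and solving on 0 < X < 1: X = 0.140.
Then n_S = 0.281, n_T = 2.86, so y_S = 0.098.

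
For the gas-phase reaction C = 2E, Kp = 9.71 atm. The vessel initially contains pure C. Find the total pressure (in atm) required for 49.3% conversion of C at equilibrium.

P = 7.56 atm

Let X = conversion of C (basis 1 mol C); extent of reaction ξ = X.
Mole table: n_C = 1 − X; n_E = 2X.
Summing: n_T = 1 + X.
Kp = p_E^2 / (p_C) with p_i = (n_i/n_T)·P.
At X = 0.493: the mole-fraction product g(X) = Π y_i^ν_i = 1.284. Since Kp = g(X)·P^{1}, P = (Kp/g)^(1/1) = (9.71/1.284)^(1/1) = 7.56 atm.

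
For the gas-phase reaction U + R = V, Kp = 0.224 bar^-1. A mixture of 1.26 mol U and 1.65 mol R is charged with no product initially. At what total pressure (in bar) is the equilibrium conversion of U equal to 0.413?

Basis: 1.26 mol U initially; let X = conversion of U. Extent ξ = 1.26X.
Species balance: n_U = 1.26 − 1.26X; n_R = 1.65 − 1.26X; n_V = 1.26X.
n_T = Σnᵢ = 2.91 − 1.26X.
Kp = p_V / (p_U p_R) with p_i = (n_i/n_T)·P.
At X = 0.413: the mole-fraction product g(X) = Π y_i^ν_i = 1.488. Since Kp = g(X)·P^{-1}, P = (g/Kp)^(1/1) = (1.488/0.224)^(1/1) = 6.64 bar.

P = 6.64 bar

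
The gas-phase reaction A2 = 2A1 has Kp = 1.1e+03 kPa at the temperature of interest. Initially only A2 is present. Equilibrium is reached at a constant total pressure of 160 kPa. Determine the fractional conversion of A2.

Let X = conversion of A2 (basis 1 mol A2); extent of reaction ξ = X.
At extent ξ: n_A2 = 1 − X; n_A1 = 2X.
Total moles n_T = 1 + X.
Mole fractions y_i = n_i/n_T; Kp = p_A1^2 / (p_A2) with p_i = y_i·P.
Substituting and setting equal to 1.1e+03 kPa gives a polynomial in X; the root in (0,1) is X = 0.795.

X = 0.795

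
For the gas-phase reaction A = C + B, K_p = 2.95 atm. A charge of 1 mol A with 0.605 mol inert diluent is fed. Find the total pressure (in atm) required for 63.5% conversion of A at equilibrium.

P = 5.98 atm

Basis: 1 mol A initially; let X = conversion of A. Extent ξ = X.
At extent ξ: n_A = 1 − X; n_C = X; n_B = X; n_I = 0.605 (inert).
Total moles n_T = 1.6 + X.
K_p = p_C p_B / (p_A) with p_i = (n_i/n_T)·P.
At X = 0.635: the mole-fraction product g(X) = Π y_i^ν_i = 0.4932. Since K_p = g(X)·P^{1}, P = (K_p/g)^(1/1) = (2.95/0.4932)^(1/1) = 5.98 atm.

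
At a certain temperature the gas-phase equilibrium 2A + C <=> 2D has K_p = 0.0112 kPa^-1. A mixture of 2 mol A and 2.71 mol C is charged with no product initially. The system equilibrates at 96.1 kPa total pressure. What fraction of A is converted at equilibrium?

Take 2 mol A as basis and let X be its fractional conversion, so ξ = X.
Moles: n_A = 2 − 2X; n_C = 2.71 − X; n_D = 2X.
n_T = Σnᵢ = 4.71 − X.
y_i = n_i/n_T, p_i = y_i·P. K_p = p_D^2 / (p_A^2 p_C).
Setting this equal to 0.0112 kPa^-1 and taking the physical root (0 < X < 1) gives X = 0.431.

X = 0.431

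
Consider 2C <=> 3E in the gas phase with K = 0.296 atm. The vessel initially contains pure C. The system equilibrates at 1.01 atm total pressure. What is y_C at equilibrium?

y_C = 0.553

Take 1 mol C as basis and let X be its fractional conversion, so ξ = 0.5X.
Species balance: n_C = 1 − X; n_E = 1.5X.
Total moles n_T = 1 + 0.5X.
y_i = n_i/n_T, p_i = y_i·P. K = p_E^3 / (p_C^2).
Substituting and setting equal to 0.296 atm gives a polynomial in X; the root in (0,1) is X = 0.350.
Then n_C = 0.65, n_T = 1.18, so y_C = 0.553.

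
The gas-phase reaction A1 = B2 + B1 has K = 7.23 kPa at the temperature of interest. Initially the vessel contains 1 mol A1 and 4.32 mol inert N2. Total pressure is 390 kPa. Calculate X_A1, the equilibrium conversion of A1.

X = 0.274

Let X = conversion of A1 (basis 1 mol A1); extent of reaction ξ = X.
Species balance: n_A1 = 1 − X; n_B2 = X; n_B1 = X; n_I = 4.32 (inert).
Total moles n_T = 5.32 + X.
With p_i = (n_i/n_T)P, K = p_B2 p_B1 / (p_A1).
Setting this equal to 7.23 kPa and taking the physical root (0 < X < 1) gives X = 0.274.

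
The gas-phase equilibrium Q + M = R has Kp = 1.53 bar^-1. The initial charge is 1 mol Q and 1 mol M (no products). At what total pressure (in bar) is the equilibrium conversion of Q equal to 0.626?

P = 4.02 bar

Basis: 1 mol Q initially; let X = conversion of Q. Extent ξ = X.
Species balance: n_Q = 1 − X; n_M = 1 − X; n_R = X.
Summing: n_T = 2 − X.
Kp = p_R / (p_Q p_M) with p_i = (n_i/n_T)·P.
At X = 0.626: the mole-fraction product g(X) = Π y_i^ν_i = 6.149. Since Kp = g(X)·P^{-1}, P = (g/Kp)^(1/1) = (6.149/1.53)^(1/1) = 4.02 bar.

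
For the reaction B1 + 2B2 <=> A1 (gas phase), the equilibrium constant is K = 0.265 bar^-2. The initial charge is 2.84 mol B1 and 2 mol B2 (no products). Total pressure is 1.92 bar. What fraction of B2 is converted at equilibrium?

Let X = conversion of B2 (basis 2 mol B2); extent of reaction ξ = X.
Species balance: n_B1 = 2.84 − X; n_B2 = 2 − 2X; n_A1 = X.
Summing: n_T = 4.84 − 2X.
y_i = n_i/n_T, p_i = y_i·P. K = p_A1 / (p_B1 p_B2^2).
This yields a degree-3 equation in X; solving on (0,1), X = 0.282.

X = 0.282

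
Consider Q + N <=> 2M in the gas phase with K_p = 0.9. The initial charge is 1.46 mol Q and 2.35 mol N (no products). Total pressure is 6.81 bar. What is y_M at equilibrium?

y_M = 0.309

Basis: 1.46 mol Q initially; let X = conversion of Q. Extent ξ = 1.46X.
Moles: n_Q = 1.46 − 1.46X; n_N = 2.35 − 1.46X; n_M = 2.92X.
Total moles n_T = 3.81 (Δν = 0, constant).
Mole fractions y_i = n_i/n_T; K_p = p_M^2 / (p_Q p_N) with p_i = y_i·P.
Equating to 0.9 and solving on 0 < X < 1: X = 0.403.
Then n_M = 1.18, n_T = 3.81, so y_M = 0.309.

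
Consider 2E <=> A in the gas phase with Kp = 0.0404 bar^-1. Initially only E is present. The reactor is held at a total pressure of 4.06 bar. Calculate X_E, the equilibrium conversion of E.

Basis: 1 mol E initially; let X = conversion of E. Extent ξ = 0.5X.
Species balance: n_E = 1 − X; n_A = 0.5X.
Summing: n_T = 1 − 0.5X.
y_i = n_i/n_T, p_i = y_i·P. Kp = p_A / (p_E^2).
This yields a degree-2 equation in X; solving on (0,1), X = 0.223.

X = 0.223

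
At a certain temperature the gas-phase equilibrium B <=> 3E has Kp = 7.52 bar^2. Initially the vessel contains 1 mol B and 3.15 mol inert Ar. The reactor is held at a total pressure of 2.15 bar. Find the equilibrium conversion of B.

Basis: 1 mol B initially; let X = conversion of B. Extent ξ = X.
Moles: n_B = 1 − X; n_E = 3X; n_I = 3.15 (inert).
n_T = Σnᵢ = 4.15 + 2X.
y_i = n_i/n_T, p_i = y_i·P. Kp = p_E^3 / (p_B).
This yields a degree-3 equation in X; solving on (0,1), X = 0.768.

X = 0.768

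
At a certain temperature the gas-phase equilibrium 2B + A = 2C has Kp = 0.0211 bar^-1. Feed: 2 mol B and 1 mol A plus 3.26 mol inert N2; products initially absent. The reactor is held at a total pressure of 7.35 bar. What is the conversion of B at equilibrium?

Let X = conversion of B (basis 2 mol B); extent of reaction ξ = X.
Moles: n_B = 2 − 2X; n_A = 1 − X; n_C = 2X; n_I = 3.26 (inert).
Total moles n_T = 6.26 − X.
y_i = n_i/n_T, p_i = y_i·P. Kp = p_C^2 / (p_B^2 p_A).
Setting this equal to 0.0211 bar^-1 and taking the physical root (0 < X < 1) gives X = 0.129.

X = 0.129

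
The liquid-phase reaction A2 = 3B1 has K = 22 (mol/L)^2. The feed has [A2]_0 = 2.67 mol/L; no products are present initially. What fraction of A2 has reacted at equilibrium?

X = 0.408

Let X = conversion of A2; extent ξ = 2.67·X mol/L.
Concentrations: [A2] = 2.67 − 2.67X; [B1] = 8.01X.
K = [B1]^3 / ([A2]).
This equals 22 at X = 0.408 (the root in 0 < X < 1).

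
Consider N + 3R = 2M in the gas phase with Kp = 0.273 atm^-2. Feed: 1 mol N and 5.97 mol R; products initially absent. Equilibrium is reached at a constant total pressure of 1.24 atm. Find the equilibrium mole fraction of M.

y_M = 0.135

Basis: 1 mol N initially; let X = conversion of N. Extent ξ = X.
At extent ξ: n_N = 1 − X; n_R = 5.97 − 3X; n_M = 2X.
Total moles n_T = 6.97 − 2X.
y_i = n_i/n_T, p_i = y_i·P. Kp = p_M^2 / (p_N p_R^3).
Setting this equal to 0.273 atm^-2 and taking the physical root (0 < X < 1) gives X = 0.415.
Then n_M = 0.829, n_T = 6.14, so y_M = 0.135.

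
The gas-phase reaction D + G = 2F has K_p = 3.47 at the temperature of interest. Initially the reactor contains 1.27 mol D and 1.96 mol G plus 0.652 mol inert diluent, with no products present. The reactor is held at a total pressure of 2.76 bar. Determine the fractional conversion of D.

Take 1.27 mol D as basis and let X be its fractional conversion, so ξ = 1.27X.
Species balance: n_D = 1.27 − 1.27X; n_G = 1.96 − 1.27X; n_F = 2.54X; n_I = 0.652 (inert).
n_T stays at 3.88 (no change in mole number).
Mole fractions y_i = n_i/n_T; K_p = p_F^2 / (p_D p_G) with p_i = y_i·P.
Substituting and setting equal to 3.47 gives a polynomial in X; the root in (0,1) is X = 0.586.

X = 0.586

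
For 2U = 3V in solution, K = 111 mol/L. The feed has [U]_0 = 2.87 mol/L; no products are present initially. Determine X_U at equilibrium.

X = 0.792

Let X = conversion of U; extent ξ = 2.87X/2 mol/L.
Concentrations: [U] = 2.87 − 2.87X; [V] = 4.3X.
K = [V]^3 / ([U]^2).
Solving K = 111 for X ∈ (0,1): X = 0.792.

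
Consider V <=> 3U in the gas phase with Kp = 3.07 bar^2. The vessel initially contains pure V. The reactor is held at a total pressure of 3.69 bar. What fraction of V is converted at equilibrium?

Let X = conversion of V (basis 1 mol V); extent of reaction ξ = X.
Mole table: n_V = 1 − X; n_U = 3X.
n_T = Σnᵢ = 1 + 2X.
With p_i = (n_i/n_T)P, Kp = p_U^3 / (p_V).
This yields a degree-3 equation in X; solving on (0,1), X = 0.241.

X = 0.241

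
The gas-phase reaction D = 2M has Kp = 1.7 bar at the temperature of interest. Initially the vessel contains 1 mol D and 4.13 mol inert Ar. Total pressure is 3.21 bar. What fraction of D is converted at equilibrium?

Let X = conversion of D (basis 1 mol D); extent of reaction ξ = X.
At extent ξ: n_D = 1 − X; n_M = 2X; n_I = 4.13 (inert).
Total moles n_T = 5.13 + X.
y_i = n_i/n_T, p_i = y_i·P. Kp = p_M^2 / (p_D).
This yields a degree-2 equation in X; solving on (0,1), X = 0.570.

X = 0.570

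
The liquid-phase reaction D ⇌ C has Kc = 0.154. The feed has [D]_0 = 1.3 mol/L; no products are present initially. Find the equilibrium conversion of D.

X = 0.133

Let X = conversion of D; extent ξ = 1.3·X mol/L.
Concentrations: [D] = 1.3 − 1.3X; [C] = 1.3X.
Kc = [C] / ([D]).
Setting equal to 0.154 and solving for X on (0,1) gives X = 0.133.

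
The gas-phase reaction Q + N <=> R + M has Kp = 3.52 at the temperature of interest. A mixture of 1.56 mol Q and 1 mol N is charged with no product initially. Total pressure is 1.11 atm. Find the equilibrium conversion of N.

X = 0.779

Take 1 mol N as basis and let X be its fractional conversion, so ξ = X.
Moles: n_Q = 1.56 − X; n_N = 1 − X; n_R = X; n_M = X.
Since Δν = 0, n_T = 2.56 throughout.
Mole fractions y_i = n_i/n_T; Kp = p_R p_M / (p_Q p_N) with p_i = y_i·P.
Equating to 3.52 and solving on 0 < X < 1: X = 0.779.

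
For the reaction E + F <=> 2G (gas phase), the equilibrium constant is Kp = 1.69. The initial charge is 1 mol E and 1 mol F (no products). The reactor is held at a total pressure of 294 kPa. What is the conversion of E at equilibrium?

Take 1 mol E as basis and let X be its fractional conversion, so ξ = X.
Mole table: n_E = 1 − X; n_F = 1 − X; n_G = 2X.
n_T stays at 2 (no change in mole number).
With p_i = (n_i/n_T)P, Kp = p_G^2 / (p_E p_F).
Equating to 1.69 and solving on 0 < X < 1: X = 0.394.

X = 0.394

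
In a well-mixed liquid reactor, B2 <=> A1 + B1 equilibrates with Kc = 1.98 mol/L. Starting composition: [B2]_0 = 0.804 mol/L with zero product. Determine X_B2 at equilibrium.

X = 0.763

Let X = conversion of B2; extent ξ = 0.804·X mol/L.
Concentrations: [B2] = 0.804 − 0.804X; [A1] = 0.804X; [B1] = 0.804X.
Kc = [A1] [B1] / ([B2]).
This equals 1.98 at X = 0.763 (the root in 0 < X < 1).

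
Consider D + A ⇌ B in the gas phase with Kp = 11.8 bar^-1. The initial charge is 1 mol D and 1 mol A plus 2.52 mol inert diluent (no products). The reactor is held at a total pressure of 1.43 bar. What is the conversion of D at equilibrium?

Let X = conversion of D (basis 1 mol D); extent of reaction ξ = X.
Moles: n_D = 1 − X; n_A = 1 − X; n_B = X; n_I = 2.52 (inert).
Summing: n_T = 4.52 − X.
y_i = n_i/n_T, p_i = y_i·P. Kp = p_B / (p_D p_A).
Substituting and setting equal to 11.8 bar^-1 gives a polynomial in X; the root in (0,1) is X = 0.621.

X = 0.621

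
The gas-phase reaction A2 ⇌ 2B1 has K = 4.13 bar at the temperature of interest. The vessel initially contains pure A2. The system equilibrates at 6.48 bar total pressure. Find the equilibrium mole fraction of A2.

Take 1 mol A2 as basis and let X be its fractional conversion, so ξ = X.
Species balance: n_A2 = 1 − X; n_B1 = 2X.
Total moles n_T = 1 + X.
Mole fractions y_i = n_i/n_T; K = p_B1^2 / (p_A2) with p_i = y_i·P.
Substituting and setting equal to 4.13 bar gives a polynomial in X; the root in (0,1) is X = 0.371.
Then n_A2 = 0.629, n_T = 1.37, so y_A2 = 0.459.

y_A2 = 0.459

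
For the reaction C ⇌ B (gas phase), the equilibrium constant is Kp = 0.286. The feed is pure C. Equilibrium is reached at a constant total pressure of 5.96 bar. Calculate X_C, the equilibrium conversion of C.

Let X = conversion of C (basis 1 mol C); extent of reaction ξ = X.
Moles: n_C = 1 − X; n_B = X.
Total moles n_T = 1 (Δν = 0, constant).
Mole fractions y_i = n_i/n_T; Kp = p_B / (p_C) with p_i = y_i·P.
This yields a degree-1 equation in X; solving on (0,1), X = 0.222.

X = 0.222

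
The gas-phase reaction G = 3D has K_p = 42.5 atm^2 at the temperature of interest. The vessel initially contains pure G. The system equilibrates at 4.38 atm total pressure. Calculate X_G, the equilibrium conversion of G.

X = 0.546

Take 1 mol G as basis and let X be its fractional conversion, so ξ = X.
Mole table: n_G = 1 − X; n_D = 3X.
n_T = Σnᵢ = 1 + 2X.
Mole fractions y_i = n_i/n_T; K_p = p_D^3 / (p_G) with p_i = y_i·P.
Equating to 42.5 atm^2 and solving on 0 < X < 1: X = 0.546.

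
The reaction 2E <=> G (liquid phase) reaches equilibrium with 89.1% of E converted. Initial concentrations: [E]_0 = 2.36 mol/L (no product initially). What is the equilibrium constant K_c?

Let X = conversion of E.
Concentrations: [E] = 2.36 − 2.36X; [G] = 1.18X.
At X = 0.891: [E] = 0.257, [G] = 1.05.
K_c = [G] / ([E]^2) = 15.9 L/mol.

K_c = 15.9 L/mol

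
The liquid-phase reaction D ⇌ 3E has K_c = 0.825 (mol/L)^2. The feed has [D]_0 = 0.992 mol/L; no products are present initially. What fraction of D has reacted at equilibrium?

Let X = conversion of D; extent ξ = 0.992·X mol/L.
Concentrations: [D] = 0.992 − 0.992X; [E] = 2.98X.
K_c = [E]^3 / ([D]).
This equals 0.825 at X = 0.282 (the root in 0 < X < 1).

X = 0.282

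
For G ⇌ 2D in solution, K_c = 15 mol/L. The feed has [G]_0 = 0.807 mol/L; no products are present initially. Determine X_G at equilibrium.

Let X = conversion of G; extent ξ = 0.807·X mol/L.
Concentrations: [G] = 0.807 − 0.807X; [D] = 1.61X.
K_c = [D]^2 / ([G]).
Setting equal to 15 and solving for X on (0,1) gives X = 0.846.

X = 0.846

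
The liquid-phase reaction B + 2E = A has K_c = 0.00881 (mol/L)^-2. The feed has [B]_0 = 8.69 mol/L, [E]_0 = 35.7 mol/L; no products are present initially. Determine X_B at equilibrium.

Let X = conversion of B; extent ξ = 8.69·X mol/L.
Concentrations: [B] = 8.69 − 8.69X; [E] = 35.7 − 17.4X; [A] = 8.69X.
K_c = [A] / ([B] [E]^2).
Setting equal to 0.00881 and solving for X on (0,1) gives X = 0.806.

X = 0.806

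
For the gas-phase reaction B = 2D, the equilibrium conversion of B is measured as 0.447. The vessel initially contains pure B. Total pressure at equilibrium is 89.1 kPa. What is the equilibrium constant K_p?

Take 1 mol B as basis and let X be its fractional conversion, so ξ = X.
Moles: n_B = 1 − X; n_D = 2X.
n_T = Σnᵢ = 1 + X.
At X = 0.447: n_B = 0.553, n_D = 0.894, n_T = 1.45.
p_i = (n_i/n_T)·P. K_p = p_D^2 / (p_B) = 89 kPa.

K_p = 89 kPa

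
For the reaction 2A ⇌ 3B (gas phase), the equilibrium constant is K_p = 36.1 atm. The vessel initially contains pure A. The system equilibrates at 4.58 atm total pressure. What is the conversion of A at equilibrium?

Take 1 mol A as basis and let X be its fractional conversion, so ξ = 0.5X.
At extent ξ: n_A = 1 − X; n_B = 1.5X.
Summing: n_T = 1 + 0.5X.
y_i = n_i/n_T, p_i = y_i·P. K_p = p_B^3 / (p_A^2).
Setting this equal to 36.1 atm and taking the physical root (0 < X < 1) gives X = 0.682.

X = 0.682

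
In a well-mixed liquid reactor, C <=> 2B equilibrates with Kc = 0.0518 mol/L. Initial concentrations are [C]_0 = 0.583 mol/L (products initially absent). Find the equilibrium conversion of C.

Let X = conversion of C; extent ξ = 0.583·X mol/L.
Concentrations: [C] = 0.583 − 0.583X; [B] = 1.17X.
Kc = [B]^2 / ([C]).
Solving Kc = 0.0518 for X ∈ (0,1): X = 0.138.

X = 0.138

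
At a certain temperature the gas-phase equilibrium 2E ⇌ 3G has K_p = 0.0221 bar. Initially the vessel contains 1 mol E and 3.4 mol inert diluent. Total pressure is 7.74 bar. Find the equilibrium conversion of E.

X = 0.141

Let X = conversion of E (basis 1 mol E); extent of reaction ξ = 0.5X.
At extent ξ: n_E = 1 − X; n_G = 1.5X; n_I = 3.4 (inert).
Total moles n_T = 4.4 + 0.5X.
With p_i = (n_i/n_T)P, K_p = p_G^3 / (p_E^2).
Setting this equal to 0.0221 bar and taking the physical root (0 < X < 1) gives X = 0.141.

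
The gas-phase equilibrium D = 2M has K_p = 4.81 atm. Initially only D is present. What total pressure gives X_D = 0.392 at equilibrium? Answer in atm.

Let X = conversion of D (basis 1 mol D); extent of reaction ξ = X.
At extent ξ: n_D = 1 − X; n_M = 2X.
n_T = Σnᵢ = 1 + X.
K_p = p_M^2 / (p_D) with p_i = (n_i/n_T)·P.
At X = 0.392: the mole-fraction product g(X) = Π y_i^ν_i = 0.7263. Since K_p = g(X)·P^{1}, P = (K_p/g)^(1/1) = (4.81/0.7263)^(1/1) = 6.62 atm.

P = 6.62 atm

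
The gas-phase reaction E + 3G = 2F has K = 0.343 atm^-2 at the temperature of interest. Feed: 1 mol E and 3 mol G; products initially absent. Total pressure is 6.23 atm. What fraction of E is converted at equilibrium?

Take 1 mol E as basis and let X be its fractional conversion, so ξ = X.
Moles: n_E = 1 − X; n_G = 3 − 3X; n_F = 2X.
n_T = Σnᵢ = 4 − 2X.
y_i = n_i/n_T, p_i = y_i·P. K = p_F^2 / (p_E p_G^3).
Setting this equal to 0.343 atm^-2 and taking the physical root (0 < X < 1) gives X = 0.583.

X = 0.583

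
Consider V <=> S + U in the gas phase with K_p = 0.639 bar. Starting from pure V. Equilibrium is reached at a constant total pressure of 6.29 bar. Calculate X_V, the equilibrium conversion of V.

Basis: 1 mol V initially; let X = conversion of V. Extent ξ = X.
Moles: n_V = 1 − X; n_S = X; n_U = X.
n_T = Σnᵢ = 1 + X.
y_i = n_i/n_T, p_i = y_i·P. K_p = p_S p_U / (p_V).
Equating to 0.639 bar and solving on 0 < X < 1: X = 0.304.

X = 0.304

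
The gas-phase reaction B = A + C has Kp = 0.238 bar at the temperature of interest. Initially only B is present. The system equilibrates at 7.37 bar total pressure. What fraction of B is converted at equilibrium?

Let X = conversion of B (basis 1 mol B); extent of reaction ξ = X.
Mole table: n_B = 1 − X; n_A = X; n_C = X.
Summing: n_T = 1 + X.
y_i = n_i/n_T, p_i = y_i·P. Kp = p_A p_C / (p_B).
Substituting and setting equal to 0.238 bar gives a polynomial in X; the root in (0,1) is X = 0.177.

X = 0.177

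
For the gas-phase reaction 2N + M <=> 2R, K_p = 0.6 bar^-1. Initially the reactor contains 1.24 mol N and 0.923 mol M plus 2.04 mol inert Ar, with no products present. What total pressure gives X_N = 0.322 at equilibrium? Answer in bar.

P = 2.08 bar

Let X = conversion of N (basis 1.24 mol N); extent of reaction ξ = 0.62X.
Moles: n_N = 1.24 − 1.24X; n_M = 0.923 − 0.62X; n_R = 1.24X; n_I = 2.04 (inert).
n_T = Σnᵢ = 4.2 − 0.62X.
K_p = p_R^2 / (p_N^2 p_M) with p_i = (n_i/n_T)·P.
At X = 0.322: the mole-fraction product g(X) = Π y_i^ν_i = 1.248. Since K_p = g(X)·P^{-1}, P = (g/K_p)^(1/1) = (1.248/0.6)^(1/1) = 2.08 bar.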